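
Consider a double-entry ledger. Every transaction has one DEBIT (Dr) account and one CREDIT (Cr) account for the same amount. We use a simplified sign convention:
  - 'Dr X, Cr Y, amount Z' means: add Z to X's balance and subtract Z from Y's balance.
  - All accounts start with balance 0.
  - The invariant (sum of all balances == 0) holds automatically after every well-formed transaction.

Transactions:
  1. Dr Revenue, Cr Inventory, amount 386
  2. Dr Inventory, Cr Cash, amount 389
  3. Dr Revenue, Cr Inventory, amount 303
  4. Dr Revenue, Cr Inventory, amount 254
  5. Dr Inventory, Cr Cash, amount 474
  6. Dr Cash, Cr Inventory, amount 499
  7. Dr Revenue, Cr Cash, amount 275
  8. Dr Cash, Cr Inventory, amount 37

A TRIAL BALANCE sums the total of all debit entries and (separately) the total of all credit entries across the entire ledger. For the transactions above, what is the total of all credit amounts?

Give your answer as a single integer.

Answer: 2617

Derivation:
Txn 1: credit+=386
Txn 2: credit+=389
Txn 3: credit+=303
Txn 4: credit+=254
Txn 5: credit+=474
Txn 6: credit+=499
Txn 7: credit+=275
Txn 8: credit+=37
Total credits = 2617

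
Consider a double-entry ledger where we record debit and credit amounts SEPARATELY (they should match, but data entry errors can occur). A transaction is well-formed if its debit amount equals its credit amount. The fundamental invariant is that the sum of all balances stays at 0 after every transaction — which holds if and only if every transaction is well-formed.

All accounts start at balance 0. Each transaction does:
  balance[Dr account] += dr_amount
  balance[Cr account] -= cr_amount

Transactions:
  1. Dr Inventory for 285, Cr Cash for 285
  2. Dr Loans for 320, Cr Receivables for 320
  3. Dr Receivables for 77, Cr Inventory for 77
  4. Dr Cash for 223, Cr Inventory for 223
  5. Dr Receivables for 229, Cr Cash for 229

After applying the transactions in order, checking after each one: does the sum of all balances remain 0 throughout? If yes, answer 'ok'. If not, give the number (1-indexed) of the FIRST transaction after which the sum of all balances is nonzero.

Answer: ok

Derivation:
After txn 1: dr=285 cr=285 sum_balances=0
After txn 2: dr=320 cr=320 sum_balances=0
After txn 3: dr=77 cr=77 sum_balances=0
After txn 4: dr=223 cr=223 sum_balances=0
After txn 5: dr=229 cr=229 sum_balances=0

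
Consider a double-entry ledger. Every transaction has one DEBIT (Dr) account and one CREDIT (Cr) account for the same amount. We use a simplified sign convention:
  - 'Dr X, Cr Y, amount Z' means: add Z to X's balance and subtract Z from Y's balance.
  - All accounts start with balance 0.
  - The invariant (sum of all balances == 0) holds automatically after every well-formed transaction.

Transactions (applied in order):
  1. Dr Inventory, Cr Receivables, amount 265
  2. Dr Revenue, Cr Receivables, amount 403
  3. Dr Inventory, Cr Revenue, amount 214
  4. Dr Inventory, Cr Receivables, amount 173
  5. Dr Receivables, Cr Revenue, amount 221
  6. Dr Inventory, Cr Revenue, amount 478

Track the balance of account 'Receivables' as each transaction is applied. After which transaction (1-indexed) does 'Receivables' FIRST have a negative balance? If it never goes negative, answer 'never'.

Answer: 1

Derivation:
After txn 1: Receivables=-265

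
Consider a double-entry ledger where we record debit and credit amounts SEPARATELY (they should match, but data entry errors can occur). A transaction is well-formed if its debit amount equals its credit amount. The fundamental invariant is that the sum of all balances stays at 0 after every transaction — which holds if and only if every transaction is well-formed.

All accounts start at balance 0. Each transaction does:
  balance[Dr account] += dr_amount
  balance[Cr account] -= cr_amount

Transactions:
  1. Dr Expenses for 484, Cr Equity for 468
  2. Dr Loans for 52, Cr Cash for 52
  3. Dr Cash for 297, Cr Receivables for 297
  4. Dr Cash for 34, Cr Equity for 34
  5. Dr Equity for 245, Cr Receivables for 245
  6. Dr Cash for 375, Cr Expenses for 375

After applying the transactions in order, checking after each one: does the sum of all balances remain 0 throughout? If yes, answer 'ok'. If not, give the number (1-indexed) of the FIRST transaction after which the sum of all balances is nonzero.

After txn 1: dr=484 cr=468 sum_balances=16
After txn 2: dr=52 cr=52 sum_balances=16
After txn 3: dr=297 cr=297 sum_balances=16
After txn 4: dr=34 cr=34 sum_balances=16
After txn 5: dr=245 cr=245 sum_balances=16
After txn 6: dr=375 cr=375 sum_balances=16

Answer: 1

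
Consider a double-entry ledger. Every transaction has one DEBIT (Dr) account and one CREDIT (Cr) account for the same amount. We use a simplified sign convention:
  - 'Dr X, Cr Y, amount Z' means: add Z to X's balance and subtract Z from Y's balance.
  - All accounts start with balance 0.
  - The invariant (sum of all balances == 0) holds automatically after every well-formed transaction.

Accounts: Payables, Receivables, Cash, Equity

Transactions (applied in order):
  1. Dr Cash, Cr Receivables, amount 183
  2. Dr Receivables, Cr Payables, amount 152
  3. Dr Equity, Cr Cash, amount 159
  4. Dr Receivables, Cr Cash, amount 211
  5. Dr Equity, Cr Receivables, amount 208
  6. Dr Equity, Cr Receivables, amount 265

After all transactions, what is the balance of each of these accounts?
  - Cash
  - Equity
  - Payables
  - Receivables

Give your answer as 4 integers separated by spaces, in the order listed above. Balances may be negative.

After txn 1 (Dr Cash, Cr Receivables, amount 183): Cash=183 Receivables=-183
After txn 2 (Dr Receivables, Cr Payables, amount 152): Cash=183 Payables=-152 Receivables=-31
After txn 3 (Dr Equity, Cr Cash, amount 159): Cash=24 Equity=159 Payables=-152 Receivables=-31
After txn 4 (Dr Receivables, Cr Cash, amount 211): Cash=-187 Equity=159 Payables=-152 Receivables=180
After txn 5 (Dr Equity, Cr Receivables, amount 208): Cash=-187 Equity=367 Payables=-152 Receivables=-28
After txn 6 (Dr Equity, Cr Receivables, amount 265): Cash=-187 Equity=632 Payables=-152 Receivables=-293

Answer: -187 632 -152 -293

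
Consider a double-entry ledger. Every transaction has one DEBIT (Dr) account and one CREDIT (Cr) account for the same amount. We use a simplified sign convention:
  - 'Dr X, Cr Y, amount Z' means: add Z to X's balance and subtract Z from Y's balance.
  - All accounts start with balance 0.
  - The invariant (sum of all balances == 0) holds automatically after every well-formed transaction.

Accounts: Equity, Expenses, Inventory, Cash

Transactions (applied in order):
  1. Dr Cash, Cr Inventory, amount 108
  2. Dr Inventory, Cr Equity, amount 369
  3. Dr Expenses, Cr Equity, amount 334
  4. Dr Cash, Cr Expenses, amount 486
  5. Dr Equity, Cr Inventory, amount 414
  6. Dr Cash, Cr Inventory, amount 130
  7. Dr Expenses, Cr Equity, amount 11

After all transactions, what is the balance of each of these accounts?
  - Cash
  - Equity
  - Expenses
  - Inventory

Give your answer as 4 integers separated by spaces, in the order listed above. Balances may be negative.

Answer: 724 -300 -141 -283

Derivation:
After txn 1 (Dr Cash, Cr Inventory, amount 108): Cash=108 Inventory=-108
After txn 2 (Dr Inventory, Cr Equity, amount 369): Cash=108 Equity=-369 Inventory=261
After txn 3 (Dr Expenses, Cr Equity, amount 334): Cash=108 Equity=-703 Expenses=334 Inventory=261
After txn 4 (Dr Cash, Cr Expenses, amount 486): Cash=594 Equity=-703 Expenses=-152 Inventory=261
After txn 5 (Dr Equity, Cr Inventory, amount 414): Cash=594 Equity=-289 Expenses=-152 Inventory=-153
After txn 6 (Dr Cash, Cr Inventory, amount 130): Cash=724 Equity=-289 Expenses=-152 Inventory=-283
After txn 7 (Dr Expenses, Cr Equity, amount 11): Cash=724 Equity=-300 Expenses=-141 Inventory=-283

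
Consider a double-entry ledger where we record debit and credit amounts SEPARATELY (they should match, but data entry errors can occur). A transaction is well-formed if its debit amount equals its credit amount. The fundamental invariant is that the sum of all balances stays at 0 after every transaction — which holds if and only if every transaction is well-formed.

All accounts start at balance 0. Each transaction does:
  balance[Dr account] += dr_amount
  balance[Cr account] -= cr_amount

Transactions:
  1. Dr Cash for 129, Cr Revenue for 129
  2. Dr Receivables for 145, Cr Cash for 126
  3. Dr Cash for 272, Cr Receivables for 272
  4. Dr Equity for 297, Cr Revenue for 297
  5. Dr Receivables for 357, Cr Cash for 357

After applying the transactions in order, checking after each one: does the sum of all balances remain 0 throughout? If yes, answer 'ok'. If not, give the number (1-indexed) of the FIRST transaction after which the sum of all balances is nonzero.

After txn 1: dr=129 cr=129 sum_balances=0
After txn 2: dr=145 cr=126 sum_balances=19
After txn 3: dr=272 cr=272 sum_balances=19
After txn 4: dr=297 cr=297 sum_balances=19
After txn 5: dr=357 cr=357 sum_balances=19

Answer: 2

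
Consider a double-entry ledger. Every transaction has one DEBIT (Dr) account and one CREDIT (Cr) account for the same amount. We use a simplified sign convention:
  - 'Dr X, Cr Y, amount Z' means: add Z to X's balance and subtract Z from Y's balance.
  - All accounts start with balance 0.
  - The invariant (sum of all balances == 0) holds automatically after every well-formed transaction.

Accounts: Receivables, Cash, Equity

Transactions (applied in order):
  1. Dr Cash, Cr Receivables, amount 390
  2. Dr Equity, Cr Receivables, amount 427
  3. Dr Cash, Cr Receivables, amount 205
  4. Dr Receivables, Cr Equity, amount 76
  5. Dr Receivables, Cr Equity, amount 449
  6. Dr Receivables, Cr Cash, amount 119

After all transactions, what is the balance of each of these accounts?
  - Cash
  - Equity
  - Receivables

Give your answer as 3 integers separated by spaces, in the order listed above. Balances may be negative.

After txn 1 (Dr Cash, Cr Receivables, amount 390): Cash=390 Receivables=-390
After txn 2 (Dr Equity, Cr Receivables, amount 427): Cash=390 Equity=427 Receivables=-817
After txn 3 (Dr Cash, Cr Receivables, amount 205): Cash=595 Equity=427 Receivables=-1022
After txn 4 (Dr Receivables, Cr Equity, amount 76): Cash=595 Equity=351 Receivables=-946
After txn 5 (Dr Receivables, Cr Equity, amount 449): Cash=595 Equity=-98 Receivables=-497
After txn 6 (Dr Receivables, Cr Cash, amount 119): Cash=476 Equity=-98 Receivables=-378

Answer: 476 -98 -378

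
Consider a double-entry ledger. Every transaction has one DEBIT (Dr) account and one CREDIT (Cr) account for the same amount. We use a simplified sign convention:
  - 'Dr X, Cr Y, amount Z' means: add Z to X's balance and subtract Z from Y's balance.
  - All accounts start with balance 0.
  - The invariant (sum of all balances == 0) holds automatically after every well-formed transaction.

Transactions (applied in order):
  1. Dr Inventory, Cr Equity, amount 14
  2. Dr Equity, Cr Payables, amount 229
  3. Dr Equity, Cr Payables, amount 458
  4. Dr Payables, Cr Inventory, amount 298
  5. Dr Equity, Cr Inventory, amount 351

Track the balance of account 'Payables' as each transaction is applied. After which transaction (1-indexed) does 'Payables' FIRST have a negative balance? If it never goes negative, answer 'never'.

Answer: 2

Derivation:
After txn 1: Payables=0
After txn 2: Payables=-229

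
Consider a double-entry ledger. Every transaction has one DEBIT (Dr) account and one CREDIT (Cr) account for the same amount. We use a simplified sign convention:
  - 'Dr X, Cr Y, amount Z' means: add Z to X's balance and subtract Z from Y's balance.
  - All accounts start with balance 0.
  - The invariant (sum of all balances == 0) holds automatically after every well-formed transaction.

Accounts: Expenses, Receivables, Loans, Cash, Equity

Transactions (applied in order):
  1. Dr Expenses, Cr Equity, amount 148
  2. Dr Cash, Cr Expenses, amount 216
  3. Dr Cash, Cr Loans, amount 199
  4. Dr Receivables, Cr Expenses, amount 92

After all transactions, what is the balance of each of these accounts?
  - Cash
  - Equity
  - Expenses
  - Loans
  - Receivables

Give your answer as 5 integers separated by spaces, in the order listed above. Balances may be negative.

After txn 1 (Dr Expenses, Cr Equity, amount 148): Equity=-148 Expenses=148
After txn 2 (Dr Cash, Cr Expenses, amount 216): Cash=216 Equity=-148 Expenses=-68
After txn 3 (Dr Cash, Cr Loans, amount 199): Cash=415 Equity=-148 Expenses=-68 Loans=-199
After txn 4 (Dr Receivables, Cr Expenses, amount 92): Cash=415 Equity=-148 Expenses=-160 Loans=-199 Receivables=92

Answer: 415 -148 -160 -199 92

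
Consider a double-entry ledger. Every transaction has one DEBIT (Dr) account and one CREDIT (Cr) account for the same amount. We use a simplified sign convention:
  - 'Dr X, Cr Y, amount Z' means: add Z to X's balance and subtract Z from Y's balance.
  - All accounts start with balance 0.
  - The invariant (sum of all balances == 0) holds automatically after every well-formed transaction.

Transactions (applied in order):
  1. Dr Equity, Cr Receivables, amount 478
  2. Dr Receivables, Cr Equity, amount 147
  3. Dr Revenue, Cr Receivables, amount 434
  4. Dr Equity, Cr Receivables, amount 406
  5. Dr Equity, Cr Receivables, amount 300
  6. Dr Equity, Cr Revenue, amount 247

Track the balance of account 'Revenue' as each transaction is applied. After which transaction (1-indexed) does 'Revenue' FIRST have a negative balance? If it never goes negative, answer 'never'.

Answer: never

Derivation:
After txn 1: Revenue=0
After txn 2: Revenue=0
After txn 3: Revenue=434
After txn 4: Revenue=434
After txn 5: Revenue=434
After txn 6: Revenue=187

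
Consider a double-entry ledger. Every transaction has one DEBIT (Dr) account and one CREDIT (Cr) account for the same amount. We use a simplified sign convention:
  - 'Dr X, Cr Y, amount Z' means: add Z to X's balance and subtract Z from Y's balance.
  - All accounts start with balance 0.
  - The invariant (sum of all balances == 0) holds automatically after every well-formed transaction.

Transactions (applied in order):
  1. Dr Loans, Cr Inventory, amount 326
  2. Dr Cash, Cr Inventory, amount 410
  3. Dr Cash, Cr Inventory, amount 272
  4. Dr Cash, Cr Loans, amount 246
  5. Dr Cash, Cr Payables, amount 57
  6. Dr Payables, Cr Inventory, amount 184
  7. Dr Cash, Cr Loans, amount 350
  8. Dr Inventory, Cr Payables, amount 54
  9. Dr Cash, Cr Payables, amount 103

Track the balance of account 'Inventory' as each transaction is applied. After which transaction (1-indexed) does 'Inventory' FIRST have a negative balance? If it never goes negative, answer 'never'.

After txn 1: Inventory=-326

Answer: 1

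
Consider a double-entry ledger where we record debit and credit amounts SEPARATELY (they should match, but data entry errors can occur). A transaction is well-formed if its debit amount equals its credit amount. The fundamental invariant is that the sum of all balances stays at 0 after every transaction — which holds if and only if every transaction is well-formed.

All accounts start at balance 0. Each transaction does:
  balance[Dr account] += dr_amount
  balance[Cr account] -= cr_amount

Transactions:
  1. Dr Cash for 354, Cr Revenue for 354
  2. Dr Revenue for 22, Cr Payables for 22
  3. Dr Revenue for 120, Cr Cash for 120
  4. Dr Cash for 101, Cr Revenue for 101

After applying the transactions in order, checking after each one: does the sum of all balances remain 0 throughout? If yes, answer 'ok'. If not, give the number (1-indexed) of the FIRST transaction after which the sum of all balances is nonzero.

Answer: ok

Derivation:
After txn 1: dr=354 cr=354 sum_balances=0
After txn 2: dr=22 cr=22 sum_balances=0
After txn 3: dr=120 cr=120 sum_balances=0
After txn 4: dr=101 cr=101 sum_balances=0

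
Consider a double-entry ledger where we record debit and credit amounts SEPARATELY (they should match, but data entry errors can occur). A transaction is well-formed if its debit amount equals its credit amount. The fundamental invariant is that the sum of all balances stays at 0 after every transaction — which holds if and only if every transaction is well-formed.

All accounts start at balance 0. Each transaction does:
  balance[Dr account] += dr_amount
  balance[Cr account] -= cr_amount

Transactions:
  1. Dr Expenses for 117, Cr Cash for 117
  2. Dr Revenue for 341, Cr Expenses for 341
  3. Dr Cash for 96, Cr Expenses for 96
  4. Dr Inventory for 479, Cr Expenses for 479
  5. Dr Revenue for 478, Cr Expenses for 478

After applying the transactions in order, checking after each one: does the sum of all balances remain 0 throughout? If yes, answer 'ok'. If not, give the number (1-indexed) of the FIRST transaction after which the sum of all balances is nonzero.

After txn 1: dr=117 cr=117 sum_balances=0
After txn 2: dr=341 cr=341 sum_balances=0
After txn 3: dr=96 cr=96 sum_balances=0
After txn 4: dr=479 cr=479 sum_balances=0
After txn 5: dr=478 cr=478 sum_balances=0

Answer: ok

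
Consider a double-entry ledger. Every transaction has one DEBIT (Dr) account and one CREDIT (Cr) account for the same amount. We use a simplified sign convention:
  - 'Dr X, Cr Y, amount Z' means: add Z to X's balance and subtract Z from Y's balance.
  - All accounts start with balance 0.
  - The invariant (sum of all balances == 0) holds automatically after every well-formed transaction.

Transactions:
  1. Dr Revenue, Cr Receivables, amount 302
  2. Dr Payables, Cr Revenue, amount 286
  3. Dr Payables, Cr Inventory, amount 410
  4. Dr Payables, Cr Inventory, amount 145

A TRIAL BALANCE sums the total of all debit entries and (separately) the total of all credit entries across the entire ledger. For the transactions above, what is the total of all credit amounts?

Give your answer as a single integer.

Answer: 1143

Derivation:
Txn 1: credit+=302
Txn 2: credit+=286
Txn 3: credit+=410
Txn 4: credit+=145
Total credits = 1143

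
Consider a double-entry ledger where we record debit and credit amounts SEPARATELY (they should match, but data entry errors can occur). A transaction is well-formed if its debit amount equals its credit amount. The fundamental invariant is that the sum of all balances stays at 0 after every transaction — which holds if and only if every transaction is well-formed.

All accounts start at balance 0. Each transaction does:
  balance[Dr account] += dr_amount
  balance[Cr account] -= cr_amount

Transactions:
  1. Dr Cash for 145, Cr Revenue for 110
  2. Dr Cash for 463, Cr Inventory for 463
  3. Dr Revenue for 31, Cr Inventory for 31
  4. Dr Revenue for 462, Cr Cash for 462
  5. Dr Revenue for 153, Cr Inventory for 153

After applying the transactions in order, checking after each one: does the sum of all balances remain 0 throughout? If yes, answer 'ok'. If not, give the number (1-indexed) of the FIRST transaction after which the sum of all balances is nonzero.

Answer: 1

Derivation:
After txn 1: dr=145 cr=110 sum_balances=35
After txn 2: dr=463 cr=463 sum_balances=35
After txn 3: dr=31 cr=31 sum_balances=35
After txn 4: dr=462 cr=462 sum_balances=35
After txn 5: dr=153 cr=153 sum_balances=35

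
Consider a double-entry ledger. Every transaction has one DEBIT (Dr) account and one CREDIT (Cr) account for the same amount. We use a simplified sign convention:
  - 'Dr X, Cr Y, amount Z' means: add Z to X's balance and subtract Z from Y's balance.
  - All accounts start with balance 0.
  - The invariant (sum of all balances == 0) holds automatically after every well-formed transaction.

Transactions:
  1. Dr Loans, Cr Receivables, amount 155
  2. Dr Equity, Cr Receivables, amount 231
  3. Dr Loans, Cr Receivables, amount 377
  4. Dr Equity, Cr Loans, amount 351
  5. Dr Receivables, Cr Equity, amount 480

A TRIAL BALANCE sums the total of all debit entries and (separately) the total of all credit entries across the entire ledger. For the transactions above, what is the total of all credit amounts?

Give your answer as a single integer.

Answer: 1594

Derivation:
Txn 1: credit+=155
Txn 2: credit+=231
Txn 3: credit+=377
Txn 4: credit+=351
Txn 5: credit+=480
Total credits = 1594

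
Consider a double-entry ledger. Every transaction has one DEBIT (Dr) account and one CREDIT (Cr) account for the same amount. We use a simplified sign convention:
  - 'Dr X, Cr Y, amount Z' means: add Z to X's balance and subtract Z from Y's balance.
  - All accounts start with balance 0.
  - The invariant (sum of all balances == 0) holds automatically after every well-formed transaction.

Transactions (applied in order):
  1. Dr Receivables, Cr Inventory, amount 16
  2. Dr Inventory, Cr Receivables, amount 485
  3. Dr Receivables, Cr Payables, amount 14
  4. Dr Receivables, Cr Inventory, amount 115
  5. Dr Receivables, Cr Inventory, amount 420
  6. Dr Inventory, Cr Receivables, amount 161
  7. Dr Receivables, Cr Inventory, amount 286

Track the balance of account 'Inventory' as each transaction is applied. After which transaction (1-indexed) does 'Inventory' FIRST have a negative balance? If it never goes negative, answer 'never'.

Answer: 1

Derivation:
After txn 1: Inventory=-16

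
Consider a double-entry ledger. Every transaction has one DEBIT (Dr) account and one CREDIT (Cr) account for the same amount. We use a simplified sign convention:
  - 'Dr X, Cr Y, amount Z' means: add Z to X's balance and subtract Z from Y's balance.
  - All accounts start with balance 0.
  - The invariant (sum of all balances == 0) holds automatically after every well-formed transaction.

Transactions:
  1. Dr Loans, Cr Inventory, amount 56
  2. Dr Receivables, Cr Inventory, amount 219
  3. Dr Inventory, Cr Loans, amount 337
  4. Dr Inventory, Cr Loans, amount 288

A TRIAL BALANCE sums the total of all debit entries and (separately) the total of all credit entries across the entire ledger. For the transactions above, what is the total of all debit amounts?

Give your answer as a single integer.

Answer: 900

Derivation:
Txn 1: debit+=56
Txn 2: debit+=219
Txn 3: debit+=337
Txn 4: debit+=288
Total debits = 900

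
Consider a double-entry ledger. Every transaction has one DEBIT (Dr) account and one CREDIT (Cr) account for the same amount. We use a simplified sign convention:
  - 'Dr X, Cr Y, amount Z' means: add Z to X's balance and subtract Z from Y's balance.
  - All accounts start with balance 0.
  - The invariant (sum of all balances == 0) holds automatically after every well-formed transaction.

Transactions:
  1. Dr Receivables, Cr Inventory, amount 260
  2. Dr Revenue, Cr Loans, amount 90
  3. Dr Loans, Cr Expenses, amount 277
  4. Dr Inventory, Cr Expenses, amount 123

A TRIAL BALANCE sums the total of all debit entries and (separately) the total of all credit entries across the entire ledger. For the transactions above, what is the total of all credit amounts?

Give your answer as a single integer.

Answer: 750

Derivation:
Txn 1: credit+=260
Txn 2: credit+=90
Txn 3: credit+=277
Txn 4: credit+=123
Total credits = 750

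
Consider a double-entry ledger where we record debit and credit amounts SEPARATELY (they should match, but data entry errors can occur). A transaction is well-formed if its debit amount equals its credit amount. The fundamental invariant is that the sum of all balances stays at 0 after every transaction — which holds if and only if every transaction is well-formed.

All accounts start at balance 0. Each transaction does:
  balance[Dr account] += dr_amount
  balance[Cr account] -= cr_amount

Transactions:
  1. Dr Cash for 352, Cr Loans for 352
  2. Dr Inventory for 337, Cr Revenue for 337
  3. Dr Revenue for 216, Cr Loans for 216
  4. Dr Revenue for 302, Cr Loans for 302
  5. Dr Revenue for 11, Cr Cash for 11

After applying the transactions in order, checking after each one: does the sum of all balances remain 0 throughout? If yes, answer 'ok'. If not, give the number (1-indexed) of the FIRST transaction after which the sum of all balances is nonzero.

Answer: ok

Derivation:
After txn 1: dr=352 cr=352 sum_balances=0
After txn 2: dr=337 cr=337 sum_balances=0
After txn 3: dr=216 cr=216 sum_balances=0
After txn 4: dr=302 cr=302 sum_balances=0
After txn 5: dr=11 cr=11 sum_balances=0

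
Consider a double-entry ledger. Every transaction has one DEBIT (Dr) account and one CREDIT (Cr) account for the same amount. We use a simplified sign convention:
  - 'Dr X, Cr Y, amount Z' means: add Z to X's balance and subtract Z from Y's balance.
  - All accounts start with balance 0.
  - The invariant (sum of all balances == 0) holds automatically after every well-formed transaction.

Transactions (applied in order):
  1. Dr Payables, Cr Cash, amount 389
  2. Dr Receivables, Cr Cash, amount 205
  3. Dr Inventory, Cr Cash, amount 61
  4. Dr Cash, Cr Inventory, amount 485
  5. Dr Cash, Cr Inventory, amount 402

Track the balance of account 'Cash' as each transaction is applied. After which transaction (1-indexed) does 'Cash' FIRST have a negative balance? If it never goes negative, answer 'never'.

Answer: 1

Derivation:
After txn 1: Cash=-389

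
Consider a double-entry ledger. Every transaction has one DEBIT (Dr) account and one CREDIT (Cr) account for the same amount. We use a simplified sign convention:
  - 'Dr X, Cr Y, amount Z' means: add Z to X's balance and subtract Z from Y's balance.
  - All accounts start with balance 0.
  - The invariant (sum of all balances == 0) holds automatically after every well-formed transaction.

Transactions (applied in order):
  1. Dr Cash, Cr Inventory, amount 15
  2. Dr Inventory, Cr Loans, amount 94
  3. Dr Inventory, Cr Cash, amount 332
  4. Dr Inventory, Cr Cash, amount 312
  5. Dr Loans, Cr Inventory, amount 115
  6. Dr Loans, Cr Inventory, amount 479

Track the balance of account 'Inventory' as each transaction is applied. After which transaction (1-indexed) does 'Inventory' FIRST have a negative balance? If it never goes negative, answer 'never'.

Answer: 1

Derivation:
After txn 1: Inventory=-15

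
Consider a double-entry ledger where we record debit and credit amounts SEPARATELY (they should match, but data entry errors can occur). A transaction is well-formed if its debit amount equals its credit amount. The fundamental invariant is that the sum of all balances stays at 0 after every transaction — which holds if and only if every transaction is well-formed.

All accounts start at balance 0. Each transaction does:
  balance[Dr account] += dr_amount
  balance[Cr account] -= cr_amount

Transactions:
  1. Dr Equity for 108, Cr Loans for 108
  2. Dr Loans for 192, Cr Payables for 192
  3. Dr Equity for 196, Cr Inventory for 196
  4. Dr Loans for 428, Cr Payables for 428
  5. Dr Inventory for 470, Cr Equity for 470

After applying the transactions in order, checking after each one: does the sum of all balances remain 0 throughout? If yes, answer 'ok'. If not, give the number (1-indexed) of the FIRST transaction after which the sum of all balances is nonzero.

After txn 1: dr=108 cr=108 sum_balances=0
After txn 2: dr=192 cr=192 sum_balances=0
After txn 3: dr=196 cr=196 sum_balances=0
After txn 4: dr=428 cr=428 sum_balances=0
After txn 5: dr=470 cr=470 sum_balances=0

Answer: ok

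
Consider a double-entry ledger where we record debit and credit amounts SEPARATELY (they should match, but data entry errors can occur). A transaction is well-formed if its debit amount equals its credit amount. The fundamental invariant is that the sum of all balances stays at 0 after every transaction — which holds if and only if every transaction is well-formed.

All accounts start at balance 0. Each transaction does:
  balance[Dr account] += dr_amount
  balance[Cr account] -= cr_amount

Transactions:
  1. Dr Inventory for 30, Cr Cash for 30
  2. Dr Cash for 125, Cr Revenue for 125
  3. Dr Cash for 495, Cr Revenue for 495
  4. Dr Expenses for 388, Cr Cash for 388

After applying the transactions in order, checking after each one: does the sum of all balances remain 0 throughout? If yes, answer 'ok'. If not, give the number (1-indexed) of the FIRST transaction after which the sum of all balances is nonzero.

Answer: ok

Derivation:
After txn 1: dr=30 cr=30 sum_balances=0
After txn 2: dr=125 cr=125 sum_balances=0
After txn 3: dr=495 cr=495 sum_balances=0
After txn 4: dr=388 cr=388 sum_balances=0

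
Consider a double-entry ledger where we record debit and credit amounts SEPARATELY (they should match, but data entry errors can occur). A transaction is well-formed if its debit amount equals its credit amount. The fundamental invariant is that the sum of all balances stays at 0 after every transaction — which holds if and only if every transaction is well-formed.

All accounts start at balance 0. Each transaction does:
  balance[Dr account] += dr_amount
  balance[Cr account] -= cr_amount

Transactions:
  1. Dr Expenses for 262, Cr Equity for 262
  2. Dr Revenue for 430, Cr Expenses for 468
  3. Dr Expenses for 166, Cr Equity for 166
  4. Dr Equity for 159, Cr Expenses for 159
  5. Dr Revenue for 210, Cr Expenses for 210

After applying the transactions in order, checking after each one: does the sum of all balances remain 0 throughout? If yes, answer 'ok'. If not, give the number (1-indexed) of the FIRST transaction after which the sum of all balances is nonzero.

Answer: 2

Derivation:
After txn 1: dr=262 cr=262 sum_balances=0
After txn 2: dr=430 cr=468 sum_balances=-38
After txn 3: dr=166 cr=166 sum_balances=-38
After txn 4: dr=159 cr=159 sum_balances=-38
After txn 5: dr=210 cr=210 sum_balances=-38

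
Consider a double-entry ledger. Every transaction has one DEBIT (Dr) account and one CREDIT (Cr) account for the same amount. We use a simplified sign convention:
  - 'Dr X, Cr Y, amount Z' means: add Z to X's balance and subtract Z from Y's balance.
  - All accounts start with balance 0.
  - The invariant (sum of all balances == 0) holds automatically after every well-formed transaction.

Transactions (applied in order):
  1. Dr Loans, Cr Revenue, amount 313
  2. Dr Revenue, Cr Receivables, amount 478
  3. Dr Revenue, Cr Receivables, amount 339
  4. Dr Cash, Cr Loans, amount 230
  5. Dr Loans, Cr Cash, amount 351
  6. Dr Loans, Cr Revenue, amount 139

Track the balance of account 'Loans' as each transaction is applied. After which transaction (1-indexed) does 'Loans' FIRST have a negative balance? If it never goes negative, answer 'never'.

Answer: never

Derivation:
After txn 1: Loans=313
After txn 2: Loans=313
After txn 3: Loans=313
After txn 4: Loans=83
After txn 5: Loans=434
After txn 6: Loans=573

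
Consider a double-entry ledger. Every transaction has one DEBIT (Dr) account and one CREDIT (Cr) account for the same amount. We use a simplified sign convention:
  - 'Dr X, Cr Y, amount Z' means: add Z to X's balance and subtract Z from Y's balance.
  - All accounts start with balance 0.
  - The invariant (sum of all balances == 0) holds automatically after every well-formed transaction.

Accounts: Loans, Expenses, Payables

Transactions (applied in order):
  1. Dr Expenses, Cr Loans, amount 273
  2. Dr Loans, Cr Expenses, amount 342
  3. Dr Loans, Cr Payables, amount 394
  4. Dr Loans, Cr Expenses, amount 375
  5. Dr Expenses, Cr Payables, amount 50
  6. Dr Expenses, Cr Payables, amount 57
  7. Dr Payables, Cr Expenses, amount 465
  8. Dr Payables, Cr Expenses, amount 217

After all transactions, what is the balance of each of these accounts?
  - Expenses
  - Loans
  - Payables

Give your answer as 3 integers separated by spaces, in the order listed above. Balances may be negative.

Answer: -1019 838 181

Derivation:
After txn 1 (Dr Expenses, Cr Loans, amount 273): Expenses=273 Loans=-273
After txn 2 (Dr Loans, Cr Expenses, amount 342): Expenses=-69 Loans=69
After txn 3 (Dr Loans, Cr Payables, amount 394): Expenses=-69 Loans=463 Payables=-394
After txn 4 (Dr Loans, Cr Expenses, amount 375): Expenses=-444 Loans=838 Payables=-394
After txn 5 (Dr Expenses, Cr Payables, amount 50): Expenses=-394 Loans=838 Payables=-444
After txn 6 (Dr Expenses, Cr Payables, amount 57): Expenses=-337 Loans=838 Payables=-501
After txn 7 (Dr Payables, Cr Expenses, amount 465): Expenses=-802 Loans=838 Payables=-36
After txn 8 (Dr Payables, Cr Expenses, amount 217): Expenses=-1019 Loans=838 Payables=181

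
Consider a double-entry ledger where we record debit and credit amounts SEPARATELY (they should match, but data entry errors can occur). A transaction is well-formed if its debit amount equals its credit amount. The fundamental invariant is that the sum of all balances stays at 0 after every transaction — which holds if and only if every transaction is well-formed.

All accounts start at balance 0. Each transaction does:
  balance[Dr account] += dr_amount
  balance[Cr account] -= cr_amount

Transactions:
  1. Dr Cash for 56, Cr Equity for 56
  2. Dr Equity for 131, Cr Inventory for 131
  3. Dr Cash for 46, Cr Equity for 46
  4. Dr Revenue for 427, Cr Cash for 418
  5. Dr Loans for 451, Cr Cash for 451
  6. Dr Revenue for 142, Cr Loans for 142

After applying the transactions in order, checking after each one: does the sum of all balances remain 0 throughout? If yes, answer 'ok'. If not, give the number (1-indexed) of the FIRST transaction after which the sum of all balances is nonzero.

After txn 1: dr=56 cr=56 sum_balances=0
After txn 2: dr=131 cr=131 sum_balances=0
After txn 3: dr=46 cr=46 sum_balances=0
After txn 4: dr=427 cr=418 sum_balances=9
After txn 5: dr=451 cr=451 sum_balances=9
After txn 6: dr=142 cr=142 sum_balances=9

Answer: 4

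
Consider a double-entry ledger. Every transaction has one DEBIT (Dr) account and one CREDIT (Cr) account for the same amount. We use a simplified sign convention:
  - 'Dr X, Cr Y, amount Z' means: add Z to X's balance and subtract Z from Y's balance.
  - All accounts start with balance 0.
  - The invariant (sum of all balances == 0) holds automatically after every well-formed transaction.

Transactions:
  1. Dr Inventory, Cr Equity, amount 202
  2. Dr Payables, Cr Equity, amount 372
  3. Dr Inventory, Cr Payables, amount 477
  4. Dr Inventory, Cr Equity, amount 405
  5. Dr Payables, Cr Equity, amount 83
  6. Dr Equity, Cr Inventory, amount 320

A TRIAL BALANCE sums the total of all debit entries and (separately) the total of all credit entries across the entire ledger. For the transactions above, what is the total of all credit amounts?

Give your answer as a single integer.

Answer: 1859

Derivation:
Txn 1: credit+=202
Txn 2: credit+=372
Txn 3: credit+=477
Txn 4: credit+=405
Txn 5: credit+=83
Txn 6: credit+=320
Total credits = 1859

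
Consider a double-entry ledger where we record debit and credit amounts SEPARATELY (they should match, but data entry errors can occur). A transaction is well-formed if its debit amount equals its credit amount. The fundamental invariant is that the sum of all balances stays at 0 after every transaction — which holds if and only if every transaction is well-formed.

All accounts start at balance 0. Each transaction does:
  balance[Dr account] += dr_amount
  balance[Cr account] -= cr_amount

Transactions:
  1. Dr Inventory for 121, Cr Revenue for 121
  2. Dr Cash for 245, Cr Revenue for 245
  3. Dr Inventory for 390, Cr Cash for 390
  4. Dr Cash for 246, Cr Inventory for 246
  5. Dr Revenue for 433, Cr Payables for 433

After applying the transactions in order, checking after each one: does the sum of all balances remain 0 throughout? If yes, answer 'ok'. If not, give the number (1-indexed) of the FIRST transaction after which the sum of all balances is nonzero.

After txn 1: dr=121 cr=121 sum_balances=0
After txn 2: dr=245 cr=245 sum_balances=0
After txn 3: dr=390 cr=390 sum_balances=0
After txn 4: dr=246 cr=246 sum_balances=0
After txn 5: dr=433 cr=433 sum_balances=0

Answer: ok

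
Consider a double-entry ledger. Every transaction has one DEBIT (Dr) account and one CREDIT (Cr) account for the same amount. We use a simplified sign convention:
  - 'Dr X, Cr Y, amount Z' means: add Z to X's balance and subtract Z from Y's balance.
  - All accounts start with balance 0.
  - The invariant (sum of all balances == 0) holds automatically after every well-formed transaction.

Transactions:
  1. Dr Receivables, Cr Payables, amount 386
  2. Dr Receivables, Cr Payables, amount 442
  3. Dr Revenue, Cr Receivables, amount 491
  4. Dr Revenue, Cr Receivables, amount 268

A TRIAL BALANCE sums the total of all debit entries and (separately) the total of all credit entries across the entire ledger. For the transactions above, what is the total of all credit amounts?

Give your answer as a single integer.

Answer: 1587

Derivation:
Txn 1: credit+=386
Txn 2: credit+=442
Txn 3: credit+=491
Txn 4: credit+=268
Total credits = 1587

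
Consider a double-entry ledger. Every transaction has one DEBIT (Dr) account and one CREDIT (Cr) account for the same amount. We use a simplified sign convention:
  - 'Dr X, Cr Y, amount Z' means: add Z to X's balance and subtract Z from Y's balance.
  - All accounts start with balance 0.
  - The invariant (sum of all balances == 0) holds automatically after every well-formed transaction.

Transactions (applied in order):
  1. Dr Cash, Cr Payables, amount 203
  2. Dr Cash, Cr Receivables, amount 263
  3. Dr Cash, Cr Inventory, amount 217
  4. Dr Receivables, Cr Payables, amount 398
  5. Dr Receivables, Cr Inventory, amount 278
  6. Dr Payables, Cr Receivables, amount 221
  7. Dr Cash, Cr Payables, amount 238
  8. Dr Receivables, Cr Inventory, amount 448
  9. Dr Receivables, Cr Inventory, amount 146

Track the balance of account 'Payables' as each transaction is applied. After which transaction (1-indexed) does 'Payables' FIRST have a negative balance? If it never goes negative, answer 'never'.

After txn 1: Payables=-203

Answer: 1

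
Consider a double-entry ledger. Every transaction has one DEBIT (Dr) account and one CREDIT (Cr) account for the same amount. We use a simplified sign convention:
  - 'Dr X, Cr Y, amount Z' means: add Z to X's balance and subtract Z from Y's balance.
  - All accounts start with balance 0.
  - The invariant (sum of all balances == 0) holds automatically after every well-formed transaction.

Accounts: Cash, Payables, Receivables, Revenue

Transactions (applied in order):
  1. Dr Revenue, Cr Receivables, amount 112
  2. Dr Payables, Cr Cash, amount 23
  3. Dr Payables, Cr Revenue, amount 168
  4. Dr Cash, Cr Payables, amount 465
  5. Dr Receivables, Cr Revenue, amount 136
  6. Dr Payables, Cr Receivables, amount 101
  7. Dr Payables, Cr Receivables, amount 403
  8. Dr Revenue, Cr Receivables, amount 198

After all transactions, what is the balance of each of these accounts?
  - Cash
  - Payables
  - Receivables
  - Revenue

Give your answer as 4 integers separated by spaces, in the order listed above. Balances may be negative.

Answer: 442 230 -678 6

Derivation:
After txn 1 (Dr Revenue, Cr Receivables, amount 112): Receivables=-112 Revenue=112
After txn 2 (Dr Payables, Cr Cash, amount 23): Cash=-23 Payables=23 Receivables=-112 Revenue=112
After txn 3 (Dr Payables, Cr Revenue, amount 168): Cash=-23 Payables=191 Receivables=-112 Revenue=-56
After txn 4 (Dr Cash, Cr Payables, amount 465): Cash=442 Payables=-274 Receivables=-112 Revenue=-56
After txn 5 (Dr Receivables, Cr Revenue, amount 136): Cash=442 Payables=-274 Receivables=24 Revenue=-192
After txn 6 (Dr Payables, Cr Receivables, amount 101): Cash=442 Payables=-173 Receivables=-77 Revenue=-192
After txn 7 (Dr Payables, Cr Receivables, amount 403): Cash=442 Payables=230 Receivables=-480 Revenue=-192
After txn 8 (Dr Revenue, Cr Receivables, amount 198): Cash=442 Payables=230 Receivables=-678 Revenue=6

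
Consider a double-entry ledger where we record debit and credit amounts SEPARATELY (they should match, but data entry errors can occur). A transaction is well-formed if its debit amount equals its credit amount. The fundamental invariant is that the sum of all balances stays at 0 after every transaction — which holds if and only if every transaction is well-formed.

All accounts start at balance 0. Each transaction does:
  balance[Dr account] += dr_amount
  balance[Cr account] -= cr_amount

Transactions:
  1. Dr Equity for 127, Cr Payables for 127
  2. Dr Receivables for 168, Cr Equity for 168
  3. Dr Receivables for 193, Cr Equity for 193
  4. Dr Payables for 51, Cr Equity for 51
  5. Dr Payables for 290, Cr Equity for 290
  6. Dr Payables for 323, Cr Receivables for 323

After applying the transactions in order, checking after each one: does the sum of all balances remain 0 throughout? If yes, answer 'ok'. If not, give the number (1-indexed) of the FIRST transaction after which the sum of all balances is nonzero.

After txn 1: dr=127 cr=127 sum_balances=0
After txn 2: dr=168 cr=168 sum_balances=0
After txn 3: dr=193 cr=193 sum_balances=0
After txn 4: dr=51 cr=51 sum_balances=0
After txn 5: dr=290 cr=290 sum_balances=0
After txn 6: dr=323 cr=323 sum_balances=0

Answer: ok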